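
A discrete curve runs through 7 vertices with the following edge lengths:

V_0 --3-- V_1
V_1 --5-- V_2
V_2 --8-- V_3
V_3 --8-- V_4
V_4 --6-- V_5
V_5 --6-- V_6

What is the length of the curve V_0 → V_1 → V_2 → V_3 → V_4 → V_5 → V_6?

Arc length = 3 + 5 + 8 + 8 + 6 + 6 = 36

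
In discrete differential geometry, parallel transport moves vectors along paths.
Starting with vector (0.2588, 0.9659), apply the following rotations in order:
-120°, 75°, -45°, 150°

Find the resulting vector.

Total rotation: (-120°) + 75° + (-45°) + 150° = 60°. Final vector: (-0.7071, 0.7071)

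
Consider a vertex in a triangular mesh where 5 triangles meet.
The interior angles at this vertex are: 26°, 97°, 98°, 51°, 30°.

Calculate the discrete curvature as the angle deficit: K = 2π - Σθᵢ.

Sum of angles = 302°. K = 360° - 302° = 58° = 29π/90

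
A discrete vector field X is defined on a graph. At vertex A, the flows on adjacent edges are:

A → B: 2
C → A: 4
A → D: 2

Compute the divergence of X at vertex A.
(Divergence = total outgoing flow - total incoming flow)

Divergence = sum of outgoing flows = 2 + (-4) + 2 = 0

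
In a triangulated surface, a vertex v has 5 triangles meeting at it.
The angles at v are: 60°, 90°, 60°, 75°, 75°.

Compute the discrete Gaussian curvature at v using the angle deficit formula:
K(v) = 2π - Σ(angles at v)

Sum of angles = 360°. K = 360° - 360° = 0°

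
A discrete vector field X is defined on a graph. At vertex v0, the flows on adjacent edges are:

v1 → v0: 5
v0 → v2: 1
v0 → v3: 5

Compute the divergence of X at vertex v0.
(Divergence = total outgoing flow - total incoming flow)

Divergence = sum of outgoing flows = (-5) + 1 + 5 = 1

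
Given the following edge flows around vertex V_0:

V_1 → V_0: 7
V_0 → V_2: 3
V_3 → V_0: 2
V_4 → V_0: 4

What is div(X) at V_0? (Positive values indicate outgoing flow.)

Divergence = sum of outgoing flows = (-7) + 3 + (-2) + (-4) = -10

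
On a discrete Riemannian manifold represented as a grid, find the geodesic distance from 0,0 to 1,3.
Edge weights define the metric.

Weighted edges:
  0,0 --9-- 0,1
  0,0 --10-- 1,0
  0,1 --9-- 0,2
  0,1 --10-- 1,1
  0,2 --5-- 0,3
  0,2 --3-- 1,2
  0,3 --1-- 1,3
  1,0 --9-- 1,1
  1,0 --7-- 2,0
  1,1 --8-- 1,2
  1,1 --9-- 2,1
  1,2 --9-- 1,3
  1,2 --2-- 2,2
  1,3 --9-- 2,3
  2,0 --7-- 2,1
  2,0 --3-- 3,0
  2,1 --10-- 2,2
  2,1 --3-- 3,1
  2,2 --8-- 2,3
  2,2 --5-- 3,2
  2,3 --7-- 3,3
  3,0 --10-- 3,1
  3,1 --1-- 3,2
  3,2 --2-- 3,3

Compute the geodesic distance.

Shortest path: 0,0 → 0,1 → 0,2 → 0,3 → 1,3, total weight = 24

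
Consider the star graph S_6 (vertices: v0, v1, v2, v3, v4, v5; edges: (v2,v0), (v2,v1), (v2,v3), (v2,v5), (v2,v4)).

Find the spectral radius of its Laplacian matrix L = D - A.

The star S_6 is the complete bipartite graph K_{1,5} (one hub of degree 5, 5 leaves of degree 1). The Laplacian spectrum of K_{p,q} is 0, p (multiplicity q−1), q (multiplicity p−1), p+q. With p = 1, q = 5: 0 once, 1 with multiplicity 4, and 6 once. (Check: trace L = sum of degrees = 10 = 4·1 + 6.)
Laplacian eigenvalues: [0.0, 1.0, 1.0, 1.0, 1.0, 6.0]. Largest eigenvalue (spectral radius) = 6.0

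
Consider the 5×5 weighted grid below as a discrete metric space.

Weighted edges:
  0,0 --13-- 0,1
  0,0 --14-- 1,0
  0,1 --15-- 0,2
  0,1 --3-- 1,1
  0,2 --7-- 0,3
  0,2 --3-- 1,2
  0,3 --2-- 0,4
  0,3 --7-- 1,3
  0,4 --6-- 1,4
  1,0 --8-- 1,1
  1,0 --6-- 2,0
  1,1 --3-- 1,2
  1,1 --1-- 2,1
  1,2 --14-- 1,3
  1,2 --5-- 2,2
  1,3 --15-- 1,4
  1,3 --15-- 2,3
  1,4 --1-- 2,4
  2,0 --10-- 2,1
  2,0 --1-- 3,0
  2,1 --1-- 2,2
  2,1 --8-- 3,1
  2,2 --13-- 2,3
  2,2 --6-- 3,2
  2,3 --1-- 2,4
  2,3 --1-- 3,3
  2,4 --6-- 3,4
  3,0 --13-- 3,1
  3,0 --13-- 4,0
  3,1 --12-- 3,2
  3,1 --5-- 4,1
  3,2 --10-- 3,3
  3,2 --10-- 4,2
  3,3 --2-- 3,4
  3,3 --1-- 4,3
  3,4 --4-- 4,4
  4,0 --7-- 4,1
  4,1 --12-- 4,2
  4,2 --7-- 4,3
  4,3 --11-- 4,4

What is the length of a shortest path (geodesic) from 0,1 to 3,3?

Shortest path: 0,1 → 1,1 → 2,1 → 2,2 → 2,3 → 3,3, total weight = 19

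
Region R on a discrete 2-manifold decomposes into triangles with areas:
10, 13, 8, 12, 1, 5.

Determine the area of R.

10 + 13 + 8 + 12 + 1 + 5 = 49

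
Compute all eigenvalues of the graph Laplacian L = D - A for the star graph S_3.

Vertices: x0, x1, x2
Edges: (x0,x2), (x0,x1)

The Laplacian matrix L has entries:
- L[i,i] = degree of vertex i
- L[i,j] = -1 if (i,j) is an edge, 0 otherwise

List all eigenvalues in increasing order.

The star S_3 is the complete bipartite graph K_{1,2} (one hub of degree 2, 2 leaves of degree 1). The Laplacian spectrum of K_{p,q} is 0, p (multiplicity q−1), q (multiplicity p−1), p+q. With p = 1, q = 2: 0 once, 1 with multiplicity 1, and 3 once. (Check: trace L = sum of degrees = 4 = 1·1 + 3.)
Laplacian eigenvalues (increasing order): [0.0, 1.0, 3.0]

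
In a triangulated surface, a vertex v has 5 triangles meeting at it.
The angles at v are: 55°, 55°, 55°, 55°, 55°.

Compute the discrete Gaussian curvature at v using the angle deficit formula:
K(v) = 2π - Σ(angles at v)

Sum of angles = 275°. K = 360° - 275° = 85°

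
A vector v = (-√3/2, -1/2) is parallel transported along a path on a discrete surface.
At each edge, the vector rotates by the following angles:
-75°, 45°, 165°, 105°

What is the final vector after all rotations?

Total rotation: (-75°) + 45° + 165° + 105° = 240° ≡ -120° (mod 360°). Final vector: (0, 1)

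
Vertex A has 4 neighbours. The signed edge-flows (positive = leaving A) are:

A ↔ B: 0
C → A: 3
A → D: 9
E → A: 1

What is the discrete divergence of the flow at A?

Divergence = sum of outgoing flows = 0 + (-3) + 9 + (-1) = 5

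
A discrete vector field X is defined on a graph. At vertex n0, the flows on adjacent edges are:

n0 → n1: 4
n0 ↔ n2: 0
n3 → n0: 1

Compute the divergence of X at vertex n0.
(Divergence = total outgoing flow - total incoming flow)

Divergence = sum of outgoing flows = 4 + 0 + (-1) = 3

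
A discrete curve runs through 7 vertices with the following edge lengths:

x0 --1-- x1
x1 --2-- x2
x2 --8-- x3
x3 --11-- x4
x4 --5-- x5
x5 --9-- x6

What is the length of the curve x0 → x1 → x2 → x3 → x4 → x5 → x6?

Arc length = 1 + 2 + 8 + 11 + 5 + 9 = 36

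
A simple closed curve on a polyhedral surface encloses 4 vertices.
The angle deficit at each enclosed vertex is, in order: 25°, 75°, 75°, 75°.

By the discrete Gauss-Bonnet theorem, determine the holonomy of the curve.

Holonomy = total enclosed curvature = 25° + 75° + 75° + 75° = 250°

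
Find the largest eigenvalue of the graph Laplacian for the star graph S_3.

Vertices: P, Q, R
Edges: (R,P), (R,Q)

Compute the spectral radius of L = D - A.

The star S_3 is the complete bipartite graph K_{1,2} (one hub of degree 2, 2 leaves of degree 1). The Laplacian spectrum of K_{p,q} is 0, p (multiplicity q−1), q (multiplicity p−1), p+q. With p = 1, q = 2: 0 once, 1 with multiplicity 1, and 3 once. (Check: trace L = sum of degrees = 4 = 1·1 + 3.)
Laplacian eigenvalues: [0.0, 1.0, 3.0]. Largest eigenvalue (spectral radius) = 3.0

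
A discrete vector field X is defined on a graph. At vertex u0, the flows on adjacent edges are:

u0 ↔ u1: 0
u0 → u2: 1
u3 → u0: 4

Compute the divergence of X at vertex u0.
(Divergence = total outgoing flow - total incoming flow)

Divergence = sum of outgoing flows = 0 + 1 + (-4) = -3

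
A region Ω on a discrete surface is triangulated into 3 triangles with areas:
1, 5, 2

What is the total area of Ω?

1 + 5 + 2 = 8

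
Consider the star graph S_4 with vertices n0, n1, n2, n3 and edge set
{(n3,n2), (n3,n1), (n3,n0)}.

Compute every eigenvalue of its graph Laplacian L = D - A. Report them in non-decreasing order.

The star S_4 is the complete bipartite graph K_{1,3} (one hub of degree 3, 3 leaves of degree 1). The Laplacian spectrum of K_{p,q} is 0, p (multiplicity q−1), q (multiplicity p−1), p+q. With p = 1, q = 3: 0 once, 1 with multiplicity 2, and 4 once. (Check: trace L = sum of degrees = 6 = 2·1 + 4.)
Laplacian eigenvalues (increasing order): [0.0, 1.0, 1.0, 4.0]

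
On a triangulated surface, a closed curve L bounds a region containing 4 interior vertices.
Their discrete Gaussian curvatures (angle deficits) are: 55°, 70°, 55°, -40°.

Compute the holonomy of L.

Holonomy = total enclosed curvature = 55° + 70° + 55° + (-40°) = 140°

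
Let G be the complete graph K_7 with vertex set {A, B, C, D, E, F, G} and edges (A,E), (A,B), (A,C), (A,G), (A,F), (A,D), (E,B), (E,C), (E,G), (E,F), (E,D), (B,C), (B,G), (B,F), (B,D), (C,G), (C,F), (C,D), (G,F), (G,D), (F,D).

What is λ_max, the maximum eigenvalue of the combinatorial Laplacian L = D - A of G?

For the complete graph K_n, L = nI − J (J = all-ones matrix). J has eigenvalues n (once, eigenvector 𝟙) and 0 (multiplicity n−1), so L has eigenvalues 0 (once) and n (multiplicity n−1). Here n = 7: eigenvalue 0 once and 7 with multiplicity 6.
Laplacian eigenvalues: [0.0, 7.0, 7.0, 7.0, 7.0, 7.0, 7.0]. Largest eigenvalue (spectral radius) = 7.0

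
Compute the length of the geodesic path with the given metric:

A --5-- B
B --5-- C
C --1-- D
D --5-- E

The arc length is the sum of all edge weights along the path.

Arc length = 5 + 5 + 1 + 5 = 16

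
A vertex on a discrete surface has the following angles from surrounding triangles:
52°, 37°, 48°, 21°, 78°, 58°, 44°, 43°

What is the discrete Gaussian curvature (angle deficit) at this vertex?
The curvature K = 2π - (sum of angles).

Sum of angles = 381°. K = 360° - 381° = -21° = -7π/60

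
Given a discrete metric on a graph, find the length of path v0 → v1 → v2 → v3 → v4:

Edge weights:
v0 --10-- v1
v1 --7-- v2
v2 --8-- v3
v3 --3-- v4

Arc length = 10 + 7 + 8 + 3 = 28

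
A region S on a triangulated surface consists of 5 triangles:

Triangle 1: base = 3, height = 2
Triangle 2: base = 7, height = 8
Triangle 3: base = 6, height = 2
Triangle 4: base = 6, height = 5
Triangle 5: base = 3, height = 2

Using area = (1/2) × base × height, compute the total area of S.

(1/2)×3×2 + (1/2)×7×8 + (1/2)×6×2 + (1/2)×6×5 + (1/2)×3×2 = 55.0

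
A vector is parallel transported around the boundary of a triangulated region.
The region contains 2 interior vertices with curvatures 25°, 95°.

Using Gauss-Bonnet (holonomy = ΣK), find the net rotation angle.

Holonomy = total enclosed curvature = 25° + 95° = 120°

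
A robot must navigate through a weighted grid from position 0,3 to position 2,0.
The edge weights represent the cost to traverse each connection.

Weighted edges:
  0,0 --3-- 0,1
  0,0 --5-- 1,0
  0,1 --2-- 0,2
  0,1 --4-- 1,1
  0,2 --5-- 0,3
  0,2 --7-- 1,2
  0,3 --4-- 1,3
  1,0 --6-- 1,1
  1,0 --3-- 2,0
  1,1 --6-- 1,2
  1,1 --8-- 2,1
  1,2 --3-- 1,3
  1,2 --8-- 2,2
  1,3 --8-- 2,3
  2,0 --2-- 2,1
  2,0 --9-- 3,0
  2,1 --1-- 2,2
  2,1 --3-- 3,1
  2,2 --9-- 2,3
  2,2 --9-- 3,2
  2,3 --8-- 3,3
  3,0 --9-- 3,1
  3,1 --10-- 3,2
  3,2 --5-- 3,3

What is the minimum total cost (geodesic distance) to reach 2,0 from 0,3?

Shortest path: 0,3 → 0,2 → 0,1 → 0,0 → 1,0 → 2,0, total weight = 18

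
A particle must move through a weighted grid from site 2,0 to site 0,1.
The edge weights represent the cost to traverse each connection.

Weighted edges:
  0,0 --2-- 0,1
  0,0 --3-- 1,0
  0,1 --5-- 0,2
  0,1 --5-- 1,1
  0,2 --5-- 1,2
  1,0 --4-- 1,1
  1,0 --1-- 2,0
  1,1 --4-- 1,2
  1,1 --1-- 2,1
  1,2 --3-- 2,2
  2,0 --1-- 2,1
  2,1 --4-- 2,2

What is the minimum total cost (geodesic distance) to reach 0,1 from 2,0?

Shortest path: 2,0 → 1,0 → 0,0 → 0,1, total weight = 6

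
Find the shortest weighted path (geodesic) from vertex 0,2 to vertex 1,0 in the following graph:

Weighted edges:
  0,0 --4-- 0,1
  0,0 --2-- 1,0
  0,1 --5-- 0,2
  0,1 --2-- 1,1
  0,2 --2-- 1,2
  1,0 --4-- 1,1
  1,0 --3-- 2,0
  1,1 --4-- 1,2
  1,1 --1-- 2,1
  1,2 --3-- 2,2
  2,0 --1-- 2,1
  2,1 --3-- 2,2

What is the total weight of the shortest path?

Shortest path: 0,2 → 1,2 → 1,1 → 1,0, total weight = 10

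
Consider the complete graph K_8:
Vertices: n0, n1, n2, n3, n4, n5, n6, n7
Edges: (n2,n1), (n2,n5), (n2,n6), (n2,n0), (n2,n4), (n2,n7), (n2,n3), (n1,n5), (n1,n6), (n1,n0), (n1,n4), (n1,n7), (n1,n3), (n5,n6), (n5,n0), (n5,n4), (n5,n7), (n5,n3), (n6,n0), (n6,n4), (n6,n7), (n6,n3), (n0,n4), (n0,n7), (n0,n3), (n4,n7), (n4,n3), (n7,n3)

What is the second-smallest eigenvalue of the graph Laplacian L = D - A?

For the complete graph K_n, L = nI − J (J = all-ones matrix). J has eigenvalues n (once, eigenvector 𝟙) and 0 (multiplicity n−1), so L has eigenvalues 0 (once) and n (multiplicity n−1). Here n = 8: eigenvalue 0 once and 8 with multiplicity 7.
Laplacian eigenvalues: [0.0, 8.0, 8.0, 8.0, 8.0, 8.0, 8.0, 8.0]. Algebraic connectivity (smallest non-zero eigenvalue) = 8.0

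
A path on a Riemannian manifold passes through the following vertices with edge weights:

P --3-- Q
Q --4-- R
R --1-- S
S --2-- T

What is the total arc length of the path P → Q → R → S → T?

Arc length = 3 + 4 + 1 + 2 = 10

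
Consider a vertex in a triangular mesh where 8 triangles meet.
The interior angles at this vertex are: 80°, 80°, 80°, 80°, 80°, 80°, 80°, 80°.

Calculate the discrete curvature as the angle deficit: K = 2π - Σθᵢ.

Sum of angles = 640°. K = 360° - 640° = -280°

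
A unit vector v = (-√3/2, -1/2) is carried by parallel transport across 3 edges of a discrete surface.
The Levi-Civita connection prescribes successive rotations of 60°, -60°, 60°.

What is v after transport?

Total rotation: 60° + (-60°) + 60° = 60°. Final vector: (0, -1)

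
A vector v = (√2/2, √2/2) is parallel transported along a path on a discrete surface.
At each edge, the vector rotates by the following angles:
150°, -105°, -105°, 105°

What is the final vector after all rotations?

Total rotation: 150° + (-105°) + (-105°) + 105° = 45°. Final vector: (0, 1)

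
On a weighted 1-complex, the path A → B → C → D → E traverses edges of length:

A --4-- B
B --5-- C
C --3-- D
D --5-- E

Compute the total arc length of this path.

Arc length = 4 + 5 + 3 + 5 = 17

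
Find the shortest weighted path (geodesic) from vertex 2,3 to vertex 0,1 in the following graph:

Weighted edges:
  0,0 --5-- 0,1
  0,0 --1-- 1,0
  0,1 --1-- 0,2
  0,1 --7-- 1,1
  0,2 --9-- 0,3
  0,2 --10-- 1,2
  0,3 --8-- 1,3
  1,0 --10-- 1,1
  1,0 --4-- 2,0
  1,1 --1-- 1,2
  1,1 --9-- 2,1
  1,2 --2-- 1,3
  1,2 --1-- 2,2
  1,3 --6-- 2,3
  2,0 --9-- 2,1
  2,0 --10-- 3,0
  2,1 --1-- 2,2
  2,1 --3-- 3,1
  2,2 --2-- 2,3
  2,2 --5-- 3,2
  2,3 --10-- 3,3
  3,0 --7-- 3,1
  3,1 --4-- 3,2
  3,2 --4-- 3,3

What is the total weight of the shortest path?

Shortest path: 2,3 → 2,2 → 1,2 → 1,1 → 0,1, total weight = 11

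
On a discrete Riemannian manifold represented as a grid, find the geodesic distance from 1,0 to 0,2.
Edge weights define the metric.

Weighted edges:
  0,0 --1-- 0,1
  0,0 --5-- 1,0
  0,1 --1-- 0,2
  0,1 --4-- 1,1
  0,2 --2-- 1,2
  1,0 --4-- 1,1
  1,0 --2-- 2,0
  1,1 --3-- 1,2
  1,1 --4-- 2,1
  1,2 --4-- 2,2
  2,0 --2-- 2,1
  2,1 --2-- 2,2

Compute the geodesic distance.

Shortest path: 1,0 → 0,0 → 0,1 → 0,2, total weight = 7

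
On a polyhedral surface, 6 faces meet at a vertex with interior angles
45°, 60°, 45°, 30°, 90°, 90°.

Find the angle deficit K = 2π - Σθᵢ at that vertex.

Sum of angles = 360°. K = 360° - 360° = 0°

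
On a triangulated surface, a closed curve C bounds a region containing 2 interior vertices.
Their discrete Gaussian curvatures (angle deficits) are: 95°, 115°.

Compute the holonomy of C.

Holonomy = total enclosed curvature = 95° + 115° = 210°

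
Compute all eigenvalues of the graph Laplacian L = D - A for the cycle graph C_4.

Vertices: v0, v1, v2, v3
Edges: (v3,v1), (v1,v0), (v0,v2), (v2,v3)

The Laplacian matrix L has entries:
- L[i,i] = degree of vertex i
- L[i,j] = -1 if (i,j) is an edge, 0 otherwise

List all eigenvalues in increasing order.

The cycle graph C_n has Laplacian eigenvalues λ_k = 2 − 2cos(2πk/n), k = 0, 1, …, n−1. Here n = 4:
k=0: 2 − 2cos(0) = 0.0; k=1: 2 − 2cos(π/2) = 2.0; k=2: 2 − 2cos(π) = 4.0; k=3: 2 − 2cos(3π/2) = 2.0.
Laplacian eigenvalues (increasing order): [0.0, 2.0, 2.0, 4.0]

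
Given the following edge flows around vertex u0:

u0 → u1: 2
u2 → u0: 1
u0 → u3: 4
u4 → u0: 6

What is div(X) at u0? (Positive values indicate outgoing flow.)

Divergence = sum of outgoing flows = 2 + (-1) + 4 + (-6) = -1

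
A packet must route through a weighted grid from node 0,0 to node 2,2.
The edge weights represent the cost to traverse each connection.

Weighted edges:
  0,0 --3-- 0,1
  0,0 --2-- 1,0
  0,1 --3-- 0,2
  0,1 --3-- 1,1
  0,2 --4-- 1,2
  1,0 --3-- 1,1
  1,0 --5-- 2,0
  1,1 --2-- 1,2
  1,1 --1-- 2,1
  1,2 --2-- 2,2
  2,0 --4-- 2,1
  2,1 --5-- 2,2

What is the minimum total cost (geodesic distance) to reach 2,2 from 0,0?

Shortest path: 0,0 → 1,0 → 1,1 → 1,2 → 2,2, total weight = 9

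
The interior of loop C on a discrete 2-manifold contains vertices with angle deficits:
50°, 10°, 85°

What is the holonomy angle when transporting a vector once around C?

Holonomy = total enclosed curvature = 50° + 10° + 85° = 145°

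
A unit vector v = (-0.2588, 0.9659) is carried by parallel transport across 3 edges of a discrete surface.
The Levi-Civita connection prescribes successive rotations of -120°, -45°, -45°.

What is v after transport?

Total rotation: (-120°) + (-45°) + (-45°) = -210° ≡ 150° (mod 360°). Final vector: (-0.2588, -0.9659)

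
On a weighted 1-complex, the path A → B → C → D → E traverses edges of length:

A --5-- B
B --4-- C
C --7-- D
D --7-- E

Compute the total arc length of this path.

Arc length = 5 + 4 + 7 + 7 = 23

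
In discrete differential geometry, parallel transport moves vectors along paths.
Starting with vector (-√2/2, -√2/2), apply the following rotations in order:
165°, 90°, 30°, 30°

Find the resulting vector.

Total rotation: 165° + 90° + 30° + 30° = 315° ≡ -45° (mod 360°). Final vector: (-1, 0)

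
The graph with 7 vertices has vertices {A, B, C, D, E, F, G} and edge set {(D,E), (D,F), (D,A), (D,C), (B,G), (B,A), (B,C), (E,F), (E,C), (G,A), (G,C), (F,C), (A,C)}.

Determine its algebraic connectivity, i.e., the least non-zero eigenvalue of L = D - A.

Degrees: deg(A) = 4, deg(B) = 3, deg(C) = 6, deg(D) = 4, deg(E) = 3, deg(F) = 3, deg(G) = 3.
L = D − A with rows/columns ordered (A, B, C, D, E, F, G):
  [ 4, -1, -1, -1,  0,  0, -1]
  [-1,  3, -1,  0,  0,  0, -1]
  [-1, -1,  6, -1, -1, -1, -1]
  [-1,  0, -1,  4, -1, -1,  0]
  [ 0,  0, -1, -1,  3, -1,  0]
  [ 0,  0, -1, -1, -1,  3,  0]
  [-1, -1, -1,  0,  0,  0,  3]
Characteristic polynomial: det(λI − L) = λ(λ² − 7λ + 8)(λ − 4)³(λ − 7).
Roots: λ = 0; (λ² − 7λ + 8) = 0 ⇒ λ = (7 ± √17)/2 ≈ 1.4384, 5.5616; (λ − 4) = 0 ⇒ λ = 4 (multiplicity 3); (λ − 7) = 0 ⇒ λ = 7.
(Check: the roots sum (with multiplicity) to 26, matching trace L = Σdeg = 2·13 = 26.)
Laplacian eigenvalues: [0.0, 1.4384, 4.0, 4.0, 4.0, 5.5616, 7.0]. Algebraic connectivity (smallest non-zero eigenvalue) = 1.4384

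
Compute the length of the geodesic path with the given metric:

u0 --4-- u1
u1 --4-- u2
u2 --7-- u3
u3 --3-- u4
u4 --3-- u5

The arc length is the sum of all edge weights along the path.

Arc length = 4 + 4 + 7 + 3 + 3 = 21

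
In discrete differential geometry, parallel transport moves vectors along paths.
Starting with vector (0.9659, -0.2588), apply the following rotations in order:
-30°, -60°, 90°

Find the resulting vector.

Total rotation: (-30°) + (-60°) + 90° = 0°. Final vector: (0.9659, -0.2588)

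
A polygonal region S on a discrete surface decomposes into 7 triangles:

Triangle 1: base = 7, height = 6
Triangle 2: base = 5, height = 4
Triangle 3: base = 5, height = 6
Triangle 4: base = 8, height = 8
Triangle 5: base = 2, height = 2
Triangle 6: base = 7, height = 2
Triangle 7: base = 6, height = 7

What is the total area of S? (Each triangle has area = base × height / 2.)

(1/2)×7×6 + (1/2)×5×4 + (1/2)×5×6 + (1/2)×8×8 + (1/2)×2×2 + (1/2)×7×2 + (1/2)×6×7 = 108.0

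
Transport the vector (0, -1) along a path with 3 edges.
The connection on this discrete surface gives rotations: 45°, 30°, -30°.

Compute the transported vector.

Total rotation: 45° + 30° + (-30°) = 45°. Final vector: (0.7071, -0.7071)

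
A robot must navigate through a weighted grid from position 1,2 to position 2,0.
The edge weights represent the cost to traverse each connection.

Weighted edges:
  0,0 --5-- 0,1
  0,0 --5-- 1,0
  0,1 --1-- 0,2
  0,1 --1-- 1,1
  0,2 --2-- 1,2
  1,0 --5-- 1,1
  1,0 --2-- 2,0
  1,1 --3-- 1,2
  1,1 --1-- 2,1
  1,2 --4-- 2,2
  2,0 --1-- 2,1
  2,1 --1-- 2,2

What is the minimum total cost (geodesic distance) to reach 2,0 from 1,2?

Shortest path: 1,2 → 1,1 → 2,1 → 2,0, total weight = 5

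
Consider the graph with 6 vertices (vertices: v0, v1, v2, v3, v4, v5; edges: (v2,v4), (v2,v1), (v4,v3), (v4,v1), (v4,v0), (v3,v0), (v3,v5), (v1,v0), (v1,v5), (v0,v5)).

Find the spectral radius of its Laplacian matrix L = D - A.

Degrees: deg(v0) = 4, deg(v1) = 4, deg(v2) = 2, deg(v3) = 3, deg(v4) = 4, deg(v5) = 3.
L = D − A with rows/columns ordered (v0, v1, v2, v3, v4, v5):
  [ 4, -1,  0, -1, -1, -1]
  [-1,  4, -1,  0, -1, -1]
  [ 0, -1,  2,  0, -1,  0]
  [-1,  0,  0,  3, -1, -1]
  [-1, -1, -1, -1,  4,  0]
  [-1, -1,  0, -1,  0,  3]
Characteristic polynomial: det(λI − L) = λ(λ² − 7λ + 9)(λ² − 9λ + 19)(λ − 4).
Roots: λ = 0; (λ² − 7λ + 9) = 0 ⇒ λ = (7 ± √13)/2 ≈ 1.6972, 5.3028; (λ² − 9λ + 19) = 0 ⇒ λ = (9 ± √5)/2 ≈ 3.382, 5.618; (λ − 4) = 0 ⇒ λ = 4.
(Check: the roots sum (with multiplicity) to 20, matching trace L = Σdeg = 2·10 = 20.)
Laplacian eigenvalues: [0.0, 1.6972, 3.382, 4.0, 5.3028, 5.618]. Largest eigenvalue (spectral radius) = 5.618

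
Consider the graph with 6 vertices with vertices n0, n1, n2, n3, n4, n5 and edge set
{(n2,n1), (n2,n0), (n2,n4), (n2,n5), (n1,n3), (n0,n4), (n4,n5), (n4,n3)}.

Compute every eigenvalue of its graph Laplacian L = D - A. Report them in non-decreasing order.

Degrees: deg(n0) = 2, deg(n1) = 2, deg(n2) = 4, deg(n3) = 2, deg(n4) = 4, deg(n5) = 2.
L = D − A with rows/columns ordered (n0, n1, n2, n3, n4, n5):
  [ 2,  0, -1,  0, -1,  0]
  [ 0,  2, -1, -1,  0,  0]
  [-1, -1,  4,  0, -1, -1]
  [ 0, -1,  0,  2, -1,  0]
  [-1,  0, -1, -1,  4, -1]
  [ 0,  0, -1,  0, -1,  2]
Characteristic polynomial: det(λI − L) = λ(λ² − 6λ + 6)(λ − 2)(λ² − 8λ + 14).
Roots: λ = 0; (λ² − 6λ + 6) = 0 ⇒ λ = 3 ± √3 ≈ 1.2679, 4.7321; (λ − 2) = 0 ⇒ λ = 2; (λ² − 8λ + 14) = 0 ⇒ λ = 4 ± √2 ≈ 2.5858, 5.4142.
(Check: the roots sum (with multiplicity) to 16, matching trace L = Σdeg = 2·8 = 16.)
Laplacian eigenvalues (increasing order): [0.0, 1.2679, 2.0, 2.5858, 4.7321, 5.4142]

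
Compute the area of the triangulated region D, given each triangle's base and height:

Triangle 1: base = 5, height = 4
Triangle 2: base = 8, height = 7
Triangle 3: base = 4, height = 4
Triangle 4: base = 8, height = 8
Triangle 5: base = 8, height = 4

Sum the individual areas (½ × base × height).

(1/2)×5×4 + (1/2)×8×7 + (1/2)×4×4 + (1/2)×8×8 + (1/2)×8×4 = 94.0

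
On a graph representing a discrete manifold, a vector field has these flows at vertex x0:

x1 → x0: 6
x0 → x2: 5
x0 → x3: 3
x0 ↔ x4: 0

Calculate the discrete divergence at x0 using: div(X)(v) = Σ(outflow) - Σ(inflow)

Divergence = sum of outgoing flows = (-6) + 5 + 3 + 0 = 2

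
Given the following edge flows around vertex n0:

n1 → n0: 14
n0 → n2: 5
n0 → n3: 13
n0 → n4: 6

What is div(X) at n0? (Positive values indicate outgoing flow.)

Divergence = sum of outgoing flows = (-14) + 5 + 13 + 6 = 10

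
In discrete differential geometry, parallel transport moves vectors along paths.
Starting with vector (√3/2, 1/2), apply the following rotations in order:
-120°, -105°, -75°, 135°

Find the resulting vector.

Total rotation: (-120°) + (-105°) + (-75°) + 135° = -165°. Final vector: (-0.7071, -0.7071)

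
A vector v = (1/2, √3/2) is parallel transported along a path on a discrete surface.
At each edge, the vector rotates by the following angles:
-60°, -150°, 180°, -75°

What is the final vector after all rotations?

Total rotation: (-60°) + (-150°) + 180° + (-75°) = -105°. Final vector: (0.7071, -0.7071)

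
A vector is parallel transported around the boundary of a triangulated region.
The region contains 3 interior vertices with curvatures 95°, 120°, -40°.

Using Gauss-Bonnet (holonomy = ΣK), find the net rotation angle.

Holonomy = total enclosed curvature = 95° + 120° + (-40°) = 175°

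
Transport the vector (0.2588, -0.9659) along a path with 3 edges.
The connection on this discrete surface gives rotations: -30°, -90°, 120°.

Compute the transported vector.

Total rotation: (-30°) + (-90°) + 120° = 0°. Final vector: (0.2588, -0.9659)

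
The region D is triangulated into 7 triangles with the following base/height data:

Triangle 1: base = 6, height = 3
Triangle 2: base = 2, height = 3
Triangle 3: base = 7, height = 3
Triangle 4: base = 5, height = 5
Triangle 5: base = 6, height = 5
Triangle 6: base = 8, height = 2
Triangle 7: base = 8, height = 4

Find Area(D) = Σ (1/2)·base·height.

(1/2)×6×3 + (1/2)×2×3 + (1/2)×7×3 + (1/2)×5×5 + (1/2)×6×5 + (1/2)×8×2 + (1/2)×8×4 = 74.0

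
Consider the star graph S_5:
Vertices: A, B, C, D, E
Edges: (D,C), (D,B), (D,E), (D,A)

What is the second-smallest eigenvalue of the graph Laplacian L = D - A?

The star S_5 is the complete bipartite graph K_{1,4} (one hub of degree 4, 4 leaves of degree 1). The Laplacian spectrum of K_{p,q} is 0, p (multiplicity q−1), q (multiplicity p−1), p+q. With p = 1, q = 4: 0 once, 1 with multiplicity 3, and 5 once. (Check: trace L = sum of degrees = 8 = 3·1 + 5.)
Laplacian eigenvalues: [0.0, 1.0, 1.0, 1.0, 5.0]. Algebraic connectivity (smallest non-zero eigenvalue) = 1.0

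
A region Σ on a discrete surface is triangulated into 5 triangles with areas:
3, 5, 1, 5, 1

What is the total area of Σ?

3 + 5 + 1 + 5 + 1 = 15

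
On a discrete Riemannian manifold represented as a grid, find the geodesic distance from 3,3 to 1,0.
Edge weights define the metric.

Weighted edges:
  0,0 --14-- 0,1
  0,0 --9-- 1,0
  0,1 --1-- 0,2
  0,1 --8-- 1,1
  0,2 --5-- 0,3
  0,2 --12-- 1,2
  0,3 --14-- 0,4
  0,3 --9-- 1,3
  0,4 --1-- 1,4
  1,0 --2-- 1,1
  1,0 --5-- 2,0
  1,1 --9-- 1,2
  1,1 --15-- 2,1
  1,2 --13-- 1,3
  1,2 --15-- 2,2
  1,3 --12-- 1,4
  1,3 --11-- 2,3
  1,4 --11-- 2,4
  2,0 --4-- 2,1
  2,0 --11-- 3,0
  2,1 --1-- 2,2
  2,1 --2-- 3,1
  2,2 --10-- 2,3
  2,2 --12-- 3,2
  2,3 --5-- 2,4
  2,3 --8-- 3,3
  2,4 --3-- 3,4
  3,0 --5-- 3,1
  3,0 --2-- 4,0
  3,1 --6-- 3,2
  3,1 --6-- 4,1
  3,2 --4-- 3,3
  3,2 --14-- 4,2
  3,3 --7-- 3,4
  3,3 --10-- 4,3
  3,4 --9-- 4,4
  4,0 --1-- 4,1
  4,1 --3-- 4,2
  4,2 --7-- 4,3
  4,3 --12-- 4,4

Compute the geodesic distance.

Shortest path: 3,3 → 3,2 → 3,1 → 2,1 → 2,0 → 1,0, total weight = 21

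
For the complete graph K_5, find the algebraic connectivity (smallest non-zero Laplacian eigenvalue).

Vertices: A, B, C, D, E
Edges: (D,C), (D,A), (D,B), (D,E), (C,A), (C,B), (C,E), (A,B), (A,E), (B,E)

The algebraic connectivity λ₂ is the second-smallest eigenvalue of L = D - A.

For the complete graph K_n, L = nI − J (J = all-ones matrix). J has eigenvalues n (once, eigenvector 𝟙) and 0 (multiplicity n−1), so L has eigenvalues 0 (once) and n (multiplicity n−1). Here n = 5: eigenvalue 0 once and 5 with multiplicity 4.
Laplacian eigenvalues: [0.0, 5.0, 5.0, 5.0, 5.0]. Algebraic connectivity (smallest non-zero eigenvalue) = 5.0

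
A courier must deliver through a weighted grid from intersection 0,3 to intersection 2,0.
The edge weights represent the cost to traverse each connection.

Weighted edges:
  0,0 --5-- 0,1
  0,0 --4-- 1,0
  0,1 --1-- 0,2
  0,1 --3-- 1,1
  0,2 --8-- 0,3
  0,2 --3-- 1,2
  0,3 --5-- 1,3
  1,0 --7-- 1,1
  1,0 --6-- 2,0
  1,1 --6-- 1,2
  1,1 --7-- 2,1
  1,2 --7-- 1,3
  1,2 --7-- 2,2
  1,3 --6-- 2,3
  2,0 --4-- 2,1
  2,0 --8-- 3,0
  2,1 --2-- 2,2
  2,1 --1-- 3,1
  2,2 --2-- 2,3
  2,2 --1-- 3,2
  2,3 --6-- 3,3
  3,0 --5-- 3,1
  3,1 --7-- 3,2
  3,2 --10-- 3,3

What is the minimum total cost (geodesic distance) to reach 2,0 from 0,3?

Shortest path: 0,3 → 1,3 → 2,3 → 2,2 → 2,1 → 2,0, total weight = 19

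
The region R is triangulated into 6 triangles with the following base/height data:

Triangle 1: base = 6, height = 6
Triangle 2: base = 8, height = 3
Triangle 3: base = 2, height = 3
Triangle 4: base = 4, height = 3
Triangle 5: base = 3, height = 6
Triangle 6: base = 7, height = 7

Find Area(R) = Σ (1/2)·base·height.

(1/2)×6×6 + (1/2)×8×3 + (1/2)×2×3 + (1/2)×4×3 + (1/2)×3×6 + (1/2)×7×7 = 72.5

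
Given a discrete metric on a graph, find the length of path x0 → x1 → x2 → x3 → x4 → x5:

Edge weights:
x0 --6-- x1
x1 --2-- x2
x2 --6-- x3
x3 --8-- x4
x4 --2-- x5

Arc length = 6 + 2 + 6 + 8 + 2 = 24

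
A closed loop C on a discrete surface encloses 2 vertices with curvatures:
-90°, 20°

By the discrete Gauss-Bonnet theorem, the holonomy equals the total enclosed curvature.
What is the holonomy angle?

Holonomy = total enclosed curvature = (-90°) + 20° = -70°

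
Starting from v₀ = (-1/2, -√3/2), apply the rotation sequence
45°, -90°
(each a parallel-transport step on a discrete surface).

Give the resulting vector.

Total rotation: 45° + (-90°) = -45°. Final vector: (-0.9659, -0.2588)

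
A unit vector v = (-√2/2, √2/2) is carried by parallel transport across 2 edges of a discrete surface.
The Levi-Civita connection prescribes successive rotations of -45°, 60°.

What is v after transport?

Total rotation: (-45°) + 60° = 15°. Final vector: (-0.8660, 0.5000)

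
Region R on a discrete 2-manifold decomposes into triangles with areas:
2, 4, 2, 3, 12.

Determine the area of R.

2 + 4 + 2 + 3 + 12 = 23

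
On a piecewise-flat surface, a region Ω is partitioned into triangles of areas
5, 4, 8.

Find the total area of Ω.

5 + 4 + 8 = 17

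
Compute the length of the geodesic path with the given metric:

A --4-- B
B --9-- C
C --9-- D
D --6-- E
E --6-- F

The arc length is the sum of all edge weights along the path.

Arc length = 4 + 9 + 9 + 6 + 6 = 34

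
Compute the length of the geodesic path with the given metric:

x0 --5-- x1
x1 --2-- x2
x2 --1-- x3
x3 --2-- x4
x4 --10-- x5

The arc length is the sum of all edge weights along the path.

Arc length = 5 + 2 + 1 + 2 + 10 = 20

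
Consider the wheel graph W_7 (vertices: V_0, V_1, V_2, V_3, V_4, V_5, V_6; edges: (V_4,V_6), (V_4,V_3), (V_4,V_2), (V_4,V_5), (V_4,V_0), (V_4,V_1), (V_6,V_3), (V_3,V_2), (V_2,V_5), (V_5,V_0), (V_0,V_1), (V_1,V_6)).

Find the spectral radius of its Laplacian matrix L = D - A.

The wheel W_7 is the join K_1 ∨ C_6 (a hub joined to every vertex of a cycle of length 6). For a join G ∨ H (G on p vertices, H on q vertices) the Laplacian spectrum is 0, p+q, the eigenvalues of L(G) other than one 0 each shifted by +q, and the eigenvalues of L(H) other than one 0 each shifted by +p. With G = K_1 (p = 1, nothing left after dropping its 0) and H = C_6 (q = 6, eigenvalues 2 − 2cos(2πk/6), k = 0, …, 5; drop k = 0), the spectrum of W_7 is 0, 7, and 1 + (2 − 2cos(2πk/6)) = 3 − 2cos(2πk/6) for k = 1, …, 5:
k=1: 3 − 2cos(π/3) = 2.0; k=2: 3 − 2cos(2π/3) = 4.0; k=3: 3 − 2cos(π) = 5.0; k=4: 3 − 2cos(4π/3) = 4.0; k=5: 3 − 2cos(5π/3) = 2.0.
Laplacian eigenvalues: [0.0, 2.0, 2.0, 4.0, 4.0, 5.0, 7.0]. Largest eigenvalue (spectral radius) = 7.0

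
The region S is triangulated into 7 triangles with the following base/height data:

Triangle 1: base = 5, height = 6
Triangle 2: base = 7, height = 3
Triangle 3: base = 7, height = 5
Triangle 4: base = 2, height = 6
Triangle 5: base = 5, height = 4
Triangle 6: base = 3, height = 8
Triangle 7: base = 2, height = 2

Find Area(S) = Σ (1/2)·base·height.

(1/2)×5×6 + (1/2)×7×3 + (1/2)×7×5 + (1/2)×2×6 + (1/2)×5×4 + (1/2)×3×8 + (1/2)×2×2 = 73.0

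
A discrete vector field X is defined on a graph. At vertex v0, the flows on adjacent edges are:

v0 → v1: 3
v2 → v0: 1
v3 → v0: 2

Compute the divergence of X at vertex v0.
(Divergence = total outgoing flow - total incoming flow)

Divergence = sum of outgoing flows = 3 + (-1) + (-2) = 0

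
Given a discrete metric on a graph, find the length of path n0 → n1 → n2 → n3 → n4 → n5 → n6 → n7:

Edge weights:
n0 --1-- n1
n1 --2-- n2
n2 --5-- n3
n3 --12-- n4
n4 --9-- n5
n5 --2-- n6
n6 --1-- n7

Arc length = 1 + 2 + 5 + 12 + 9 + 2 + 1 = 32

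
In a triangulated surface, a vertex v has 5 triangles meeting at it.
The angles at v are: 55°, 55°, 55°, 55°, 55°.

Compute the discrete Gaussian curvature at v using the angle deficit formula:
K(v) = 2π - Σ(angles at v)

Sum of angles = 275°. K = 360° - 275° = 85° = 17π/36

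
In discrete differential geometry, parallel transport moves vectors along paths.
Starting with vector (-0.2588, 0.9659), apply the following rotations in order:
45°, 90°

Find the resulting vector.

Total rotation: 45° + 90° = 135°. Final vector: (-0.5000, -0.8660)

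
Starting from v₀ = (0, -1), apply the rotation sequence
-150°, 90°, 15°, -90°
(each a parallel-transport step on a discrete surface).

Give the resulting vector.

Total rotation: (-150°) + 90° + 15° + (-90°) = -135°. Final vector: (-0.7071, 0.7071)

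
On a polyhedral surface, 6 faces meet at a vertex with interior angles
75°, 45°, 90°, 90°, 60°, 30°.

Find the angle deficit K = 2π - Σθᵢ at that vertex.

Sum of angles = 390°. K = 360° - 390° = -30° = -π/6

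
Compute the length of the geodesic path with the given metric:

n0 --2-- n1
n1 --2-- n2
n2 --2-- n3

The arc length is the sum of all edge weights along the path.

Arc length = 2 + 2 + 2 = 6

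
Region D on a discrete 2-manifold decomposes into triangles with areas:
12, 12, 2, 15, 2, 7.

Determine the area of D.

12 + 12 + 2 + 15 + 2 + 7 = 50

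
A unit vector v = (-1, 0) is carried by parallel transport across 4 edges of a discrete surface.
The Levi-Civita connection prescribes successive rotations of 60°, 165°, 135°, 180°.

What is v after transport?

Total rotation: 60° + 165° + 135° + 180° = 540° ≡ 180° (mod 360°). Final vector: (1, 0)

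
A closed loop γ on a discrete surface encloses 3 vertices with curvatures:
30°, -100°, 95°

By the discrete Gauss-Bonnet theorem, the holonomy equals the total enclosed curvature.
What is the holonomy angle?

Holonomy = total enclosed curvature = 30° + (-100°) + 95° = 25°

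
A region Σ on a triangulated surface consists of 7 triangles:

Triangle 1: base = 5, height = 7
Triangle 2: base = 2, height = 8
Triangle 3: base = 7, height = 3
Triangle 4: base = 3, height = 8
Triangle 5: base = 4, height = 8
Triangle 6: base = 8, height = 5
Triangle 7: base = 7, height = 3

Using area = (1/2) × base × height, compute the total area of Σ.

(1/2)×5×7 + (1/2)×2×8 + (1/2)×7×3 + (1/2)×3×8 + (1/2)×4×8 + (1/2)×8×5 + (1/2)×7×3 = 94.5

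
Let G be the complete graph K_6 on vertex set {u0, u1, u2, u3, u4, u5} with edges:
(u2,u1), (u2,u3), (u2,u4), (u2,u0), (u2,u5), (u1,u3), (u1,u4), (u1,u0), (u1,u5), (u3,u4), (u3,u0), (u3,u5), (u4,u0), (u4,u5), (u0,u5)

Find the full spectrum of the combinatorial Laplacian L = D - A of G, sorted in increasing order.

For the complete graph K_n, L = nI − J (J = all-ones matrix). J has eigenvalues n (once, eigenvector 𝟙) and 0 (multiplicity n−1), so L has eigenvalues 0 (once) and n (multiplicity n−1). Here n = 6: eigenvalue 0 once and 6 with multiplicity 5.
Laplacian eigenvalues (increasing order): [0.0, 6.0, 6.0, 6.0, 6.0, 6.0]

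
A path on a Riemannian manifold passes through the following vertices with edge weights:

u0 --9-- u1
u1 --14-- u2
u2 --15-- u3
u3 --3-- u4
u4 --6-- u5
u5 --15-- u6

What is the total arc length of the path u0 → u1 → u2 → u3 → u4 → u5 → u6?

Arc length = 9 + 14 + 15 + 3 + 6 + 15 = 62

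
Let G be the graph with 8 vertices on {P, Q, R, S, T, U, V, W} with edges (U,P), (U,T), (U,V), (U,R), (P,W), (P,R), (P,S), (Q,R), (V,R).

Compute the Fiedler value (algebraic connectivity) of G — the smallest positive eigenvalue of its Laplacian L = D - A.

Degrees: deg(P) = 4, deg(Q) = 1, deg(R) = 4, deg(S) = 1, deg(T) = 1, deg(U) = 4, deg(V) = 2, deg(W) = 1.
L = D − A with rows/columns ordered (P, Q, R, S, T, U, V, W):
  [ 4,  0, -1, -1,  0, -1,  0, -1]
  [ 0,  1, -1,  0,  0,  0,  0,  0]
  [-1, -1,  4,  0,  0, -1, -1,  0]
  [-1,  0,  0,  1,  0,  0,  0,  0]
  [ 0,  0,  0,  0,  1, -1,  0,  0]
  [-1,  0, -1,  0, -1,  4, -1,  0]
  [ 0,  0, -1,  0,  0, -1,  2,  0]
  [-1,  0,  0,  0,  0,  0,  0,  1]
Characteristic polynomial: det(λI − L) = λ(λ² − 4λ + 2)(λ² − 6λ + 4)(λ − 1)(λ² − 7λ + 8).
Roots: λ = 0; (λ² − 4λ + 2) = 0 ⇒ λ = 2 ± √2 ≈ 0.5858, 3.4142; (λ² − 6λ + 4) = 0 ⇒ λ = 3 ± √5 ≈ 0.7639, 5.2361; (λ − 1) = 0 ⇒ λ = 1; (λ² − 7λ + 8) = 0 ⇒ λ = (7 ± √17)/2 ≈ 1.4384, 5.5616.
(Check: the roots sum (with multiplicity) to 18, matching trace L = Σdeg = 2·9 = 18.)
Laplacian eigenvalues: [0.0, 0.5858, 0.7639, 1.0, 1.4384, 3.4142, 5.2361, 5.5616]. Algebraic connectivity (smallest non-zero eigenvalue) = 0.5858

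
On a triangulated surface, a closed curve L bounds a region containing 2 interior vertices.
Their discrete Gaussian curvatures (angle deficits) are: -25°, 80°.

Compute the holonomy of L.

Holonomy = total enclosed curvature = (-25°) + 80° = 55°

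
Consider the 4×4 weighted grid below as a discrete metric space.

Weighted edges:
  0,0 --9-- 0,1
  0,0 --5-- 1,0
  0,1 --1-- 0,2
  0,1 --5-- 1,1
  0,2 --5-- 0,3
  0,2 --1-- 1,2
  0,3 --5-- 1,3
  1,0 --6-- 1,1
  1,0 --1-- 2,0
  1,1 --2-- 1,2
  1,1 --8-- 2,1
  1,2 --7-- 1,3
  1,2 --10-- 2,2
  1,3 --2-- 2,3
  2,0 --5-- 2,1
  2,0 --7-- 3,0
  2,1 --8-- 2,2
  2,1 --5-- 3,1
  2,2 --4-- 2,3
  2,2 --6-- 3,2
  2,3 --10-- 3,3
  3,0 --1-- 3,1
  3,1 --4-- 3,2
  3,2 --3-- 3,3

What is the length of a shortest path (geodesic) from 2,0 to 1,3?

Shortest path: 2,0 → 1,0 → 1,1 → 1,2 → 1,3, total weight = 16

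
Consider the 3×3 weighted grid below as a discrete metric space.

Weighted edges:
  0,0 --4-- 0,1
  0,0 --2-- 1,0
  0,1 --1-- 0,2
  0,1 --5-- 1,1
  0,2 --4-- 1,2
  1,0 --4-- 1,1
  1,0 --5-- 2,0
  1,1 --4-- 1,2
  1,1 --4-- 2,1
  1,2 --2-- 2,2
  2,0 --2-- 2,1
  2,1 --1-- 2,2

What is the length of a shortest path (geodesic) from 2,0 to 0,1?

Shortest path: 2,0 → 2,1 → 2,2 → 1,2 → 0,2 → 0,1, total weight = 10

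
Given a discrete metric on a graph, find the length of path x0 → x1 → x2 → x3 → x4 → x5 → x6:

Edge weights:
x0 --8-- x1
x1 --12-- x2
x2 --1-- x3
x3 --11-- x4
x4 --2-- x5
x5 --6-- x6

Arc length = 8 + 12 + 1 + 11 + 2 + 6 = 40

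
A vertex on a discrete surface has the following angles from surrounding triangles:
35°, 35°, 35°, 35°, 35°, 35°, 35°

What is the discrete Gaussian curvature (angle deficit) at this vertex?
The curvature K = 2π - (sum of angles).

Sum of angles = 245°. K = 360° - 245° = 115°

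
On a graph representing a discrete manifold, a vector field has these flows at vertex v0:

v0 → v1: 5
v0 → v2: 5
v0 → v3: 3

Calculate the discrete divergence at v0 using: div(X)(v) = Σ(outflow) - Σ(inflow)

Divergence = sum of outgoing flows = 5 + 5 + 3 = 13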